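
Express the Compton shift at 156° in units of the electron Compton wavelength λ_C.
1.9135 λ_C

The Compton shift formula is:
Δλ = λ_C(1 - cos θ)

Dividing both sides by λ_C:
Δλ/λ_C = 1 - cos θ

For θ = 156°:
Δλ/λ_C = 1 - cos(156°)
Δλ/λ_C = 1 - -0.9135
Δλ/λ_C = 1.9135

This means the shift is 1.9135 × λ_C = 4.6429 pm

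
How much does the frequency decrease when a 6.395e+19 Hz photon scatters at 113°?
2.677e+19 Hz (decrease)

Convert frequency to wavelength (c = 299792458 m/s):
λ₀ = c/f₀ = 299792458/6.395e+19 = 4.6879196e-12 m = 4.6879 pm

Calculate Compton shift:
Δλ = λ_C(1 - cos(113°)) = 3.3743 pm

Final wavelength:
λ' = λ₀ + Δλ = 4.6879 + 3.3743 = 8.0623 pm

Final frequency:
f' = c/λ' = 299792458/8.0622648e-12 = 3.7184646e+19 Hz

Frequency shift (decrease):
Δf = f₀ - f' = 6.395e+19 - 3.7184646e+19 = 2.677e+19 Hz

(Intermediate values are shown rounded; full precision is carried through to the final answer.)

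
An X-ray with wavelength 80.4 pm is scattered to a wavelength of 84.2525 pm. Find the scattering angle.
126.00°

First find the wavelength shift:
Δλ = λ' - λ = 84.2525 - 80.4 = 3.8525 pm

Using Δλ = λ_C(1 - cos θ), with λ_C = h/(m_e·c) ≈ 2.42631024 pm:
cos θ = 1 - Δλ/λ_C
cos θ = 1 - 3.8525/2.42631024
cos θ = -0.587802

θ = arccos(-0.587802)
θ = 126.00°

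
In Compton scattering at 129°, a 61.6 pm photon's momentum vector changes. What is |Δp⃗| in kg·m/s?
1.8834e-23 kg·m/s

Photon momentum magnitude is p = h/λ.

Initial momentum:
p₀ = h/λ = 6.6261e-34/6.1600e-11 = 1.0757e-23 kg·m/s

After scattering:
λ' = λ + Δλ = 61.6 + 3.9532 = 65.5532 pm
p' = h/λ' = 6.6261e-34/6.5553e-11 = 1.0108e-23 kg·m/s

Momentum is a vector; the scattered photon's direction makes angle θ = 129° with the incident direction. The magnitude of the vector change Δp⃗ = p⃗₀ − p⃗' is found from the law of cosines:
|Δp⃗|² = p₀² + p'² − 2p₀p'cos θ
|Δp⃗|² = (1.0757e-23)² + (1.0108e-23)² − 2·1.0757e-23·1.0108e-23·cos(129°)
|Δp⃗| = 1.8834e-23 kg·m/s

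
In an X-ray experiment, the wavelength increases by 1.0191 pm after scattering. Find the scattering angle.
54.55°

From the Compton formula Δλ = λ_C(1 - cos θ), we can solve for θ:

cos θ = 1 - Δλ/λ_C

Given:
- Δλ = 1.0191 pm
- λ_C = h/(m_e·c) ≈ 2.42631024 pm

cos θ = 1 - 1.0191/2.42631024
cos θ = 1 - 0.420020
cos θ = 0.579980

θ = arccos(0.579980)
θ = 54.55°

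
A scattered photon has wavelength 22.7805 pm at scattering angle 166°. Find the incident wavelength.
18.0000 pm

From λ' = λ + Δλ, we have λ = λ' - Δλ

First calculate the Compton shift:
Δλ = λ_C(1 - cos θ)
Δλ = 2.4263 × (1 - cos(166°))
Δλ = 2.4263 × 1.9703
Δλ = 4.7805 pm

Initial wavelength:
λ = λ' - Δλ
λ = 22.7805 - 4.7805
λ = 18.0000 pm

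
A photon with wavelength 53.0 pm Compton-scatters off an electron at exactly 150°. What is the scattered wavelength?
57.5276 pm

Using the Compton formula: λ' = λ + λ_C(1 − cos θ)

For θ = 150°, cos θ = -√3/2 (exact) ≈ -0.8660, so:
1 − cos 150° = 1 − (-√3/2) ≈ 1.8660

Δλ = λ_C × 1.8660 = 2.4263 × 1.8660 = 4.5276 pm

λ' = 53.0 + 4.5276 = 57.5276 pm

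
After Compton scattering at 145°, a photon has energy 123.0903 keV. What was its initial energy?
219.1000 keV

Convert final energy to wavelength (hc ≈ 1239.842 keV·pm):
λ' = hc/E' = 1239.842 / 123.0903 = 10.0726 pm

Calculate the Compton shift:
Δλ = λ_C(1 - cos(145°))
Δλ = 2.4263 × (1 - cos(145°))
Δλ = 4.4138 pm

Initial wavelength:
λ = λ' - Δλ = 10.0726 - 4.4138 = 5.6588 pm

Initial energy:
E = hc/λ = 1239.842 / 5.6588 = 219.1000 keV

(Intermediate values are shown rounded; full precision is carried through to the final answer.)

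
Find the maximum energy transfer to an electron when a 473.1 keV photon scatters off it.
307.1971 keV

Maximum energy transfer occurs at θ = 180° (backscattering).

Initial photon: E₀ = 473.1 keV → λ₀ = 2.6207 pm

Maximum Compton shift (at 180°):
Δλ_max = 2λ_C = 2 × 2.4263 = 4.8526 pm

Final wavelength:
λ' = 2.6207 + 4.8526 = 7.4733 pm

Minimum photon energy (maximum energy to electron):
E'_min = hc/λ' = 165.9029 keV

Maximum electron kinetic energy:
K_max = E₀ - E'_min = 473.1000 - 165.9029 = 307.1971 keV

(Intermediate values are shown rounded; full precision is carried through to the final answer.)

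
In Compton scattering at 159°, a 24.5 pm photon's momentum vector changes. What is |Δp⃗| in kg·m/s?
4.8917e-23 kg·m/s

Photon momentum magnitude is p = h/λ.

Initial momentum:
p₀ = h/λ = 6.6261e-34/2.4500e-11 = 2.7045e-23 kg·m/s

After scattering:
λ' = λ + Δλ = 24.5 + 4.6915 = 29.1915 pm
p' = h/λ' = 6.6261e-34/2.9191e-11 = 2.2699e-23 kg·m/s

Momentum is a vector; the scattered photon's direction makes angle θ = 159° with the incident direction. The magnitude of the vector change Δp⃗ = p⃗₀ − p⃗' is found from the law of cosines:
|Δp⃗|² = p₀² + p'² − 2p₀p'cos θ
|Δp⃗|² = (2.7045e-23)² + (2.2699e-23)² − 2·2.7045e-23·2.2699e-23·cos(159°)
|Δp⃗| = 4.8917e-23 kg·m/s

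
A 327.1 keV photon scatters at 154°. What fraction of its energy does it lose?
0.5486 (or 54.86%)

Calculate initial and final photon energies:

Initial: E₀ = 327.1 keV → λ₀ = 3.7904 pm
Compton shift: Δλ = 4.6071 pm
Final wavelength: λ' = 8.3975 pm
Final energy: E' = 147.6447 keV

Fractional energy loss:
(E₀ - E')/E₀ = (327.1000 - 147.6447)/327.1000
= 179.4553/327.1000
= 0.5486
= 54.86%

(Intermediate values are shown rounded; full precision is carried through to the final answer.)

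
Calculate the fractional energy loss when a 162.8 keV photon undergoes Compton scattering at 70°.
0.1733 (or 17.33%)

Calculate initial and final photon energies:

Initial: E₀ = 162.8 keV → λ₀ = 7.6157 pm
Compton shift: Δλ = 1.5965 pm
Final wavelength: λ' = 9.2122 pm
Final energy: E' = 134.5870 keV

Fractional energy loss:
(E₀ - E')/E₀ = (162.8000 - 134.5870)/162.8000
= 28.2130/162.8000
= 0.1733
= 17.33%

(Intermediate values are shown rounded; full precision is carried through to the final answer.)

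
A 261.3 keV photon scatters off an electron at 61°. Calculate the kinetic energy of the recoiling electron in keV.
54.4842 keV

By energy conservation: K_e = E_initial - E_final

First find the scattered photon energy:
Initial wavelength: λ = hc/E = 4.7449 pm
Compton shift: Δλ = λ_C(1 - cos(61°)) = 1.2500 pm
Final wavelength: λ' = 4.7449 + 1.2500 = 5.9949 pm
Final photon energy: E' = hc/λ' = 206.8158 keV

Electron kinetic energy:
K_e = E - E' = 261.3000 - 206.8158 = 54.4842 keV

(Intermediate values are shown rounded; full precision is carried through to the final answer.)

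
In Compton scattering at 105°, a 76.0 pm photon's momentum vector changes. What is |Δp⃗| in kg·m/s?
1.3568e-23 kg·m/s

Photon momentum magnitude is p = h/λ.

Initial momentum:
p₀ = h/λ = 6.6261e-34/7.6000e-11 = 8.7185e-24 kg·m/s

After scattering:
λ' = λ + Δλ = 76.0 + 3.0543 = 79.0543 pm
p' = h/λ' = 6.6261e-34/7.9054e-11 = 8.3817e-24 kg·m/s

Momentum is a vector; the scattered photon's direction makes angle θ = 105° with the incident direction. The magnitude of the vector change Δp⃗ = p⃗₀ − p⃗' is found from the law of cosines:
|Δp⃗|² = p₀² + p'² − 2p₀p'cos θ
|Δp⃗|² = (8.7185e-24)² + (8.3817e-24)² − 2·8.7185e-24·8.3817e-24·cos(105°)
|Δp⃗| = 1.3568e-23 kg·m/s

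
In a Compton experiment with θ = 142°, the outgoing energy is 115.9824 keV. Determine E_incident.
195.2001 keV

Convert final energy to wavelength (hc ≈ 1239.842 keV·pm):
λ' = hc/E' = 1239.842 / 115.9824 = 10.6899 pm

Calculate the Compton shift:
Δλ = λ_C(1 - cos(142°))
Δλ = 2.4263 × (1 - cos(142°))
Δλ = 4.3383 pm

Initial wavelength:
λ = λ' - Δλ = 10.6899 - 4.3383 = 6.3516 pm

Initial energy:
E = hc/λ = 1239.842 / 6.3516 = 195.2001 keV

(Intermediate values are shown rounded; full precision is carried through to the final answer.)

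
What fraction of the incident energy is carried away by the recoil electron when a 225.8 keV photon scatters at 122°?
0.4034 (or 40.34%)

Calculate initial and final photon energies:

Initial: E₀ = 225.8 keV → λ₀ = 5.4909 pm
Compton shift: Δλ = 3.7121 pm
Final wavelength: λ' = 9.2029 pm
Final energy: E' = 134.7223 keV

Fractional energy loss:
(E₀ - E')/E₀ = (225.8000 - 134.7223)/225.8000
= 91.0777/225.8000
= 0.4034
= 40.34%

(Intermediate values are shown rounded; full precision is carried through to the final answer.)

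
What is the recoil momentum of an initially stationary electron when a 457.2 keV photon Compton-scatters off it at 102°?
2.9227e-22 kg·m/s

The electron is initially at rest, so by conservation of momentum:
p⃗_e = p⃗₀ − p⃗'  (incident photon momentum minus scattered photon momentum)

Photon momentum magnitudes (p = h/λ = E/c):
λ₀ = hc/E₀ = 2.7118 pm → p₀ = h/λ₀ = 2.4434e-22 kg·m/s
Δλ = λ_C(1 − cos 102°) = 2.9308 pm
λ' = 5.6426 pm → p' = h/λ' = 1.1743e-22 kg·m/s

The scattered photon makes angle θ = 102° with the incident direction, so by the law of cosines:
|p⃗_e|² = p₀² + p'² − 2p₀p'cos θ
|p⃗_e|² = (2.4434e-22)² + (1.1743e-22)² − 2·2.4434e-22·1.1743e-22·cos(102°)
|p⃗_e| = 2.9227e-22 kg·m/s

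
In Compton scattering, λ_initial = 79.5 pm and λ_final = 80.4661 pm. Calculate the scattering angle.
53.00°

First find the wavelength shift:
Δλ = λ' - λ = 80.4661 - 79.5 = 0.9661 pm

Using Δλ = λ_C(1 - cos θ), with λ_C = h/(m_e·c) ≈ 2.42631024 pm:
cos θ = 1 - Δλ/λ_C
cos θ = 1 - 0.9661/2.42631024
cos θ = 0.601823

θ = arccos(0.601823)
θ = 53.00°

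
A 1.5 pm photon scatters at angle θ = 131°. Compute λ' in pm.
5.5181 pm

Using the Compton scattering formula:
λ' = λ + Δλ = λ + λ_C(1 - cos θ)

Given:
- Initial wavelength λ = 1.5 pm
- Scattering angle θ = 131°
- Compton wavelength λ_C ≈ 2.4263 pm

Calculate the shift:
Δλ = 2.4263 × (1 - cos(131°))
Δλ = 2.4263 × 1.6561
Δλ = 4.0181 pm

Final wavelength:
λ' = 1.5 + 4.0181 = 5.5181 pm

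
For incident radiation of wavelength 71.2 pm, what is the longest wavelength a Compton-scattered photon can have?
76.0526 pm (at θ = 180°)

The Compton shift is Δλ = λ_C(1 − cos θ).

Since cos θ ranges from −1 to 1, the factor (1 − cos θ) ranges from 0 to 2; the maximum shift occurs at θ = 180° (backscattering):
Δλ_max = 2λ_C = 2 × 2.4263 pm = 4.8526 pm

Maximum scattered wavelength:
λ'_max = λ₀ + Δλ_max = 71.2 + 4.8526 = 76.0526 pm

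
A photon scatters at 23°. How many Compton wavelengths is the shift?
0.0795 λ_C

The Compton shift formula is:
Δλ = λ_C(1 - cos θ)

Dividing both sides by λ_C:
Δλ/λ_C = 1 - cos θ

For θ = 23°:
Δλ/λ_C = 1 - cos(23°)
Δλ/λ_C = 1 - 0.9205
Δλ/λ_C = 0.0795

This means the shift is 0.0795 × λ_C = 0.1929 pm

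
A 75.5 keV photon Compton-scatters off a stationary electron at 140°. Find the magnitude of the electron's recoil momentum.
6.8046e-23 kg·m/s

The electron is initially at rest, so by conservation of momentum:
p⃗_e = p⃗₀ − p⃗'  (incident photon momentum minus scattered photon momentum)

Photon momentum magnitudes (p = h/λ = E/c):
λ₀ = hc/E₀ = 16.4217 pm → p₀ = h/λ₀ = 4.0349e-23 kg·m/s
Δλ = λ_C(1 − cos 140°) = 4.2850 pm
λ' = 20.7067 pm → p' = h/λ' = 3.2000e-23 kg·m/s

The scattered photon makes angle θ = 140° with the incident direction, so by the law of cosines:
|p⃗_e|² = p₀² + p'² − 2p₀p'cos θ
|p⃗_e|² = (4.0349e-23)² + (3.2000e-23)² − 2·4.0349e-23·3.2000e-23·cos(140°)
|p⃗_e| = 6.8046e-23 kg·m/s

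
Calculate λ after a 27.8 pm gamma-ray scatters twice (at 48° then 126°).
32.4553 pm

Apply Compton shift twice:

First scattering at θ₁ = 48°:
Δλ₁ = λ_C(1 - cos(48°))
Δλ₁ = 2.4263 × 0.3309
Δλ₁ = 0.8028 pm

After first scattering:
λ₁ = 27.8 + 0.8028 = 28.6028 pm

Second scattering at θ₂ = 126°:
Δλ₂ = λ_C(1 - cos(126°))
Δλ₂ = 2.4263 × 1.5878
Δλ₂ = 3.8525 pm

Final wavelength:
λ₂ = 28.6028 + 3.8525 = 32.4553 pm

Total shift: Δλ_total = 0.8028 + 3.8525 = 4.6553 pm

(Intermediate values are shown rounded; full precision is carried through to the final answer.)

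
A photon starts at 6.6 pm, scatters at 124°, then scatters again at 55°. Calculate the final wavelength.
11.4177 pm

Apply Compton shift twice:

First scattering at θ₁ = 124°:
Δλ₁ = λ_C(1 - cos(124°))
Δλ₁ = 2.4263 × 1.5592
Δλ₁ = 3.7831 pm

After first scattering:
λ₁ = 6.6 + 3.7831 = 10.3831 pm

Second scattering at θ₂ = 55°:
Δλ₂ = λ_C(1 - cos(55°))
Δλ₂ = 2.4263 × 0.4264
Δλ₂ = 1.0346 pm

Final wavelength:
λ₂ = 10.3831 + 1.0346 = 11.4177 pm

Total shift: Δλ_total = 3.7831 + 1.0346 = 4.8177 pm

(Intermediate values are shown rounded; full precision is carried through to the final answer.)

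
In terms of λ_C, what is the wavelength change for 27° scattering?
0.1090 λ_C

The Compton shift formula is:
Δλ = λ_C(1 - cos θ)

Dividing both sides by λ_C:
Δλ/λ_C = 1 - cos θ

For θ = 27°:
Δλ/λ_C = 1 - cos(27°)
Δλ/λ_C = 1 - 0.8910
Δλ/λ_C = 0.1090

This means the shift is 0.1090 × λ_C = 0.2645 pm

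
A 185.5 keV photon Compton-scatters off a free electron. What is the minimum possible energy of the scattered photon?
107.4721 keV (at θ = 180°)

The scattered photon has minimum energy when its wavelength is maximum, i.e., when the Compton shift Δλ = λ_C(1 − cos θ) is maximum. This occurs at θ = 180° (backscattering), giving Δλ_max = 2λ_C = 4.8526 pm.

Initial wavelength: λ₀ = hc/E₀ = 6.6838 pm
Maximum final wavelength: λ'_max = λ₀ + 2λ_C = 6.6838 + 4.8526 = 11.5364 pm
Minimum final energy: E'_min = hc/λ'_max = 107.4721 keV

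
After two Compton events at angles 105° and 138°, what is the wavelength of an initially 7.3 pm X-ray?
14.5837 pm

Apply Compton shift twice:

First scattering at θ₁ = 105°:
Δλ₁ = λ_C(1 - cos(105°))
Δλ₁ = 2.4263 × 1.2588
Δλ₁ = 3.0543 pm

After first scattering:
λ₁ = 7.3 + 3.0543 = 10.3543 pm

Second scattering at θ₂ = 138°:
Δλ₂ = λ_C(1 - cos(138°))
Δλ₂ = 2.4263 × 1.7431
Δλ₂ = 4.2294 pm

Final wavelength:
λ₂ = 10.3543 + 4.2294 = 14.5837 pm

Total shift: Δλ_total = 3.0543 + 4.2294 = 7.2837 pm

(Intermediate values are shown rounded; full precision is carried through to the final answer.)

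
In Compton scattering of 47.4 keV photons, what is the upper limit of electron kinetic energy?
7.4175 keV

Maximum energy transfer occurs at θ = 180° (backscattering).

Initial photon: E₀ = 47.4 keV → λ₀ = 26.1570 pm

Maximum Compton shift (at 180°):
Δλ_max = 2λ_C = 2 × 2.4263 = 4.8526 pm

Final wavelength:
λ' = 26.1570 + 4.8526 = 31.0096 pm

Minimum photon energy (maximum energy to electron):
E'_min = hc/λ' = 39.9825 keV

Maximum electron kinetic energy:
K_max = E₀ - E'_min = 47.4000 - 39.9825 = 7.4175 keV

(Intermediate values are shown rounded; full precision is carried through to the final answer.)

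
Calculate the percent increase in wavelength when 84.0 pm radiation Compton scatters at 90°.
2.8885%

Calculate the Compton shift:
Δλ = λ_C(1 - cos(90°))
Δλ = 2.4263 × (1 - cos(90°))
Δλ = 2.4263 × 1.0000
Δλ = 2.4263 pm

Percentage change:
(Δλ/λ₀) × 100 = (2.4263/84.0) × 100
= 2.8885%

(Intermediate values are shown rounded; full precision is carried through to the final answer.)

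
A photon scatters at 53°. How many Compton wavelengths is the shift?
0.3982 λ_C

The Compton shift formula is:
Δλ = λ_C(1 - cos θ)

Dividing both sides by λ_C:
Δλ/λ_C = 1 - cos θ

For θ = 53°:
Δλ/λ_C = 1 - cos(53°)
Δλ/λ_C = 1 - 0.6018
Δλ/λ_C = 0.3982

This means the shift is 0.3982 × λ_C = 0.9661 pm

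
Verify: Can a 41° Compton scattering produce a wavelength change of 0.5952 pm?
Yes, consistent

Calculate the expected shift for θ = 41°:

Δλ_expected = λ_C(1 - cos(41°))
Δλ_expected = 2.4263 × (1 - cos(41°))
Δλ_expected = 2.4263 × 0.2453
Δλ_expected = 0.5952 pm

Given shift: 0.5952 pm
Expected shift: 0.5952 pm
Difference: 0.0000 pm

The values match. This is consistent with Compton scattering at the stated angle.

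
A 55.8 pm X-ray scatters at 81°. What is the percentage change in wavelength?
3.6680%

Calculate the Compton shift:
Δλ = λ_C(1 - cos(81°))
Δλ = 2.4263 × (1 - cos(81°))
Δλ = 2.4263 × 0.8436
Δλ = 2.0468 pm

Percentage change:
(Δλ/λ₀) × 100 = (2.0468/55.8) × 100
= 3.6680%

(Intermediate values are shown rounded; full precision is carried through to the final answer.)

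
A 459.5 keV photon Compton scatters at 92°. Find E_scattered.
238.0087 keV

First convert energy to wavelength:
λ = hc/E, with hc ≈ 1239.842 keV·pm (i.e. 1239.842 eV·nm)

For E = 459.5 keV = 459500 eV:
λ = 1239.842 keV·pm / 459.5 keV
λ = 2.6982 pm

Calculate the Compton shift:
Δλ = λ_C(1 - cos(92°)) = 2.4263 × 1.0349
Δλ = 2.5110 pm

Final wavelength:
λ' = 2.6982 + 2.5110 = 5.2092 pm

Final energy:
E' = hc/λ' = 1239.842 / 5.2092 = 238.0087 keV

(Intermediate values are shown rounded; full precision is carried through to the final answer.)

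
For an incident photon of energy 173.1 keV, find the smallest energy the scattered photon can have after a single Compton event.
103.1895 keV (at θ = 180°)

The scattered photon has minimum energy when its wavelength is maximum, i.e., when the Compton shift Δλ = λ_C(1 − cos θ) is maximum. This occurs at θ = 180° (backscattering), giving Δλ_max = 2λ_C = 4.8526 pm.

Initial wavelength: λ₀ = hc/E₀ = 7.1626 pm
Maximum final wavelength: λ'_max = λ₀ + 2λ_C = 7.1626 + 4.8526 = 12.0152 pm
Minimum final energy: E'_min = hc/λ'_max = 103.1895 keV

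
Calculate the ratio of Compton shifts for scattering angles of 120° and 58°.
120° produces the larger shift by a factor of 3.191

Calculate both shifts using Δλ = λ_C(1 - cos θ):

For θ₁ = 58°:
Δλ₁ = 2.4263 × (1 - cos(58°))
Δλ₁ = 2.4263 × 0.4701
Δλ₁ = 1.1406 pm

For θ₂ = 120°:
Δλ₂ = 2.4263 × (1 - cos(120°))
Δλ₂ = 2.4263 × 1.5000
Δλ₂ = 3.6395 pm

The 120° angle produces the larger shift.
Ratio: 3.6395/1.1406 = 3.191

(Intermediate values are shown rounded; full precision is carried through to the final answer.)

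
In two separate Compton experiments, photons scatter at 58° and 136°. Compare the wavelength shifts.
136° produces the larger shift by a factor of 3.658

Calculate both shifts using Δλ = λ_C(1 - cos θ):

For θ₁ = 58°:
Δλ₁ = 2.4263 × (1 - cos(58°))
Δλ₁ = 2.4263 × 0.4701
Δλ₁ = 1.1406 pm

For θ₂ = 136°:
Δλ₂ = 2.4263 × (1 - cos(136°))
Δλ₂ = 2.4263 × 1.7193
Δλ₂ = 4.1717 pm

The 136° angle produces the larger shift.
Ratio: 4.1717/1.1406 = 3.658

(Intermediate values are shown rounded; full precision is carried through to the final answer.)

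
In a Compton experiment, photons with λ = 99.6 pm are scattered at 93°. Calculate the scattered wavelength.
102.1533 pm

Using the Compton scattering formula:
λ' = λ + Δλ = λ + λ_C(1 - cos θ)

Given:
- Initial wavelength λ = 99.6 pm
- Scattering angle θ = 93°
- Compton wavelength λ_C ≈ 2.4263 pm

Calculate the shift:
Δλ = 2.4263 × (1 - cos(93°))
Δλ = 2.4263 × 1.0523
Δλ = 2.5533 pm

Final wavelength:
λ' = 99.6 + 2.5533 = 102.1533 pm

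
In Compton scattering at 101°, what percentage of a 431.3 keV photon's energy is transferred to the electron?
0.5013 (or 50.13%)

Calculate initial and final photon energies:

Initial: E₀ = 431.3 keV → λ₀ = 2.8747 pm
Compton shift: Δλ = 2.8893 pm
Final wavelength: λ' = 5.7639 pm
Final energy: E' = 215.1034 keV

Fractional energy loss:
(E₀ - E')/E₀ = (431.3000 - 215.1034)/431.3000
= 216.1966/431.3000
= 0.5013
= 50.13%

(Intermediate values are shown rounded; full precision is carried through to the final answer.)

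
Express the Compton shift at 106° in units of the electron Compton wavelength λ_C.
1.2756 λ_C

The Compton shift formula is:
Δλ = λ_C(1 - cos θ)

Dividing both sides by λ_C:
Δλ/λ_C = 1 - cos θ

For θ = 106°:
Δλ/λ_C = 1 - cos(106°)
Δλ/λ_C = 1 - -0.2756
Δλ/λ_C = 1.2756

This means the shift is 1.2756 × λ_C = 3.0951 pm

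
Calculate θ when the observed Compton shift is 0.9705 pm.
53.13°

From the Compton formula Δλ = λ_C(1 - cos θ), we can solve for θ:

cos θ = 1 - Δλ/λ_C

Given:
- Δλ = 0.9705 pm
- λ_C = h/(m_e·c) ≈ 2.42631024 pm

cos θ = 1 - 0.9705/2.42631024
cos θ = 1 - 0.399990
cos θ = 0.600010

θ = arccos(0.600010)
θ = 53.13°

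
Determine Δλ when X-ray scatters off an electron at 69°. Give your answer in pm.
1.5568 pm

Using the Compton scattering formula:
Δλ = λ_C(1 - cos θ)

where λ_C = h/(m_e·c) ≈ 2.4263 pm is the Compton wavelength of an electron.

For θ = 69°:
cos(69°) = 0.3584
1 - cos(69°) = 0.6416

Δλ = 2.4263 × 0.6416
Δλ = 1.5568 pm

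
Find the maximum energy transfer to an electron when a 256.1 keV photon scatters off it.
128.2003 keV

Maximum energy transfer occurs at θ = 180° (backscattering).

Initial photon: E₀ = 256.1 keV → λ₀ = 4.8412 pm

Maximum Compton shift (at 180°):
Δλ_max = 2λ_C = 2 × 2.4263 = 4.8526 pm

Final wavelength:
λ' = 4.8412 + 4.8526 = 9.6939 pm

Minimum photon energy (maximum energy to electron):
E'_min = hc/λ' = 127.8997 keV

Maximum electron kinetic energy:
K_max = E₀ - E'_min = 256.1000 - 127.8997 = 128.2003 keV

(Intermediate values are shown rounded; full precision is carried through to the final answer.)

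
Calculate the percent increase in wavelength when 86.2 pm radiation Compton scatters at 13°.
0.0721%

Calculate the Compton shift:
Δλ = λ_C(1 - cos(13°))
Δλ = 2.4263 × (1 - cos(13°))
Δλ = 2.4263 × 0.0256
Δλ = 0.0622 pm

Percentage change:
(Δλ/λ₀) × 100 = (0.0622/86.2) × 100
= 0.0721%

(Intermediate values are shown rounded; full precision is carried through to the final answer.)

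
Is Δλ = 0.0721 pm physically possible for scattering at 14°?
Yes, consistent

Calculate the expected shift for θ = 14°:

Δλ_expected = λ_C(1 - cos(14°))
Δλ_expected = 2.4263 × (1 - cos(14°))
Δλ_expected = 2.4263 × 0.0297
Δλ_expected = 0.0721 pm

Given shift: 0.0721 pm
Expected shift: 0.0721 pm
Difference: 0.0000 pm

The values match. This is consistent with Compton scattering at the stated angle.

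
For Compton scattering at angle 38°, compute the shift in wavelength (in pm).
0.5144 pm

Using the Compton scattering formula:
Δλ = λ_C(1 - cos θ)

where λ_C = h/(m_e·c) ≈ 2.4263 pm is the Compton wavelength of an electron.

For θ = 38°:
cos(38°) = 0.7880
1 - cos(38°) = 0.2120

Δλ = 2.4263 × 0.2120
Δλ = 0.5144 pm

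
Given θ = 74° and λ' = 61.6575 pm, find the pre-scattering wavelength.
59.9000 pm

From λ' = λ + Δλ, we have λ = λ' - Δλ

First calculate the Compton shift:
Δλ = λ_C(1 - cos θ)
Δλ = 2.4263 × (1 - cos(74°))
Δλ = 2.4263 × 0.7244
Δλ = 1.7575 pm

Initial wavelength:
λ = λ' - Δλ
λ = 61.6575 - 1.7575
λ = 59.9000 pm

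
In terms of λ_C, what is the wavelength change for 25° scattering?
0.0937 λ_C

The Compton shift formula is:
Δλ = λ_C(1 - cos θ)

Dividing both sides by λ_C:
Δλ/λ_C = 1 - cos θ

For θ = 25°:
Δλ/λ_C = 1 - cos(25°)
Δλ/λ_C = 1 - 0.9063
Δλ/λ_C = 0.0937

This means the shift is 0.0937 × λ_C = 0.2273 pm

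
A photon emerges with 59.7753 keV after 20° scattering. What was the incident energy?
60.2000 keV

Convert final energy to wavelength (hc ≈ 1239.842 keV·pm):
λ' = hc/E' = 1239.842 / 59.7753 = 20.7417 pm

Calculate the Compton shift:
Δλ = λ_C(1 - cos(20°))
Δλ = 2.4263 × (1 - cos(20°))
Δλ = 0.1463 pm

Initial wavelength:
λ = λ' - Δλ = 20.7417 - 0.1463 = 20.5954 pm

Initial energy:
E = hc/λ = 1239.842 / 20.5954 = 60.2000 keV

(Intermediate values are shown rounded; full precision is carried through to the final answer.)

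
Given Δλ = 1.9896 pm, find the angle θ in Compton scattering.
79.63°

From the Compton formula Δλ = λ_C(1 - cos θ), we can solve for θ:

cos θ = 1 - Δλ/λ_C

Given:
- Δλ = 1.9896 pm
- λ_C = h/(m_e·c) ≈ 2.42631024 pm

cos θ = 1 - 1.9896/2.42631024
cos θ = 1 - 0.820011
cos θ = 0.179989

θ = arccos(0.179989)
θ = 79.63°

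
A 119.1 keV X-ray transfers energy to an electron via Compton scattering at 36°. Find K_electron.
5.0756 keV

By energy conservation: K_e = E_initial - E_final

First find the scattered photon energy:
Initial wavelength: λ = hc/E = 10.4101 pm
Compton shift: Δλ = λ_C(1 - cos(36°)) = 0.4634 pm
Final wavelength: λ' = 10.4101 + 0.4634 = 10.8735 pm
Final photon energy: E' = hc/λ' = 114.0244 keV

Electron kinetic energy:
K_e = E - E' = 119.1000 - 114.0244 = 5.0756 keV

(Intermediate values are shown rounded; full precision is carried through to the final answer.)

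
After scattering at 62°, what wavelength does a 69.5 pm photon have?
70.7872 pm

Using the Compton scattering formula:
λ' = λ + Δλ = λ + λ_C(1 - cos θ)

Given:
- Initial wavelength λ = 69.5 pm
- Scattering angle θ = 62°
- Compton wavelength λ_C ≈ 2.4263 pm

Calculate the shift:
Δλ = 2.4263 × (1 - cos(62°))
Δλ = 2.4263 × 0.5305
Δλ = 1.2872 pm

Final wavelength:
λ' = 69.5 + 1.2872 = 70.7872 pm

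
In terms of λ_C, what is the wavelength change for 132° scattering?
1.6691 λ_C

The Compton shift formula is:
Δλ = λ_C(1 - cos θ)

Dividing both sides by λ_C:
Δλ/λ_C = 1 - cos θ

For θ = 132°:
Δλ/λ_C = 1 - cos(132°)
Δλ/λ_C = 1 - -0.6691
Δλ/λ_C = 1.6691

This means the shift is 1.6691 × λ_C = 4.0498 pm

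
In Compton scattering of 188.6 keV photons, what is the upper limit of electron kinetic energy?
80.0946 keV

Maximum energy transfer occurs at θ = 180° (backscattering).

Initial photon: E₀ = 188.6 keV → λ₀ = 6.5739 pm

Maximum Compton shift (at 180°):
Δλ_max = 2λ_C = 2 × 2.4263 = 4.8526 pm

Final wavelength:
λ' = 6.5739 + 4.8526 = 11.4265 pm

Minimum photon energy (maximum energy to electron):
E'_min = hc/λ' = 108.5054 keV

Maximum electron kinetic energy:
K_max = E₀ - E'_min = 188.6000 - 108.5054 = 80.0946 keV

(Intermediate values are shown rounded; full precision is carried through to the final answer.)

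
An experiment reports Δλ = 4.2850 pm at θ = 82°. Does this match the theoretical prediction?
No, inconsistent

Calculate the expected shift for θ = 82°:

Δλ_expected = λ_C(1 - cos(82°))
Δλ_expected = 2.4263 × (1 - cos(82°))
Δλ_expected = 2.4263 × 0.8608
Δλ_expected = 2.0886 pm

Given shift: 4.2850 pm
Expected shift: 2.0886 pm
Difference: 2.1963 pm

The values do not match. The given shift corresponds to θ ≈ 140.0°, not 82°.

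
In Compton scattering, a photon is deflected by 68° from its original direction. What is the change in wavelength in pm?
1.5174 pm

Using the Compton scattering formula:
Δλ = λ_C(1 - cos θ)

where λ_C = h/(m_e·c) ≈ 2.4263 pm is the Compton wavelength of an electron.

For θ = 68°:
cos(68°) = 0.3746
1 - cos(68°) = 0.6254

Δλ = 2.4263 × 0.6254
Δλ = 1.5174 pm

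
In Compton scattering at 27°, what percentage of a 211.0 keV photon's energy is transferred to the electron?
0.0431 (or 4.31%)

Calculate initial and final photon energies:

Initial: E₀ = 211.0 keV → λ₀ = 5.8760 pm
Compton shift: Δλ = 0.2645 pm
Final wavelength: λ' = 6.1405 pm
Final energy: E' = 201.9129 keV

Fractional energy loss:
(E₀ - E')/E₀ = (211.0000 - 201.9129)/211.0000
= 9.0871/211.0000
= 0.0431
= 4.31%

(Intermediate values are shown rounded; full precision is carried through to the final answer.)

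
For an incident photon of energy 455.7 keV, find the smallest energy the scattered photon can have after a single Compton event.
163.7109 keV (at θ = 180°)

The scattered photon has minimum energy when its wavelength is maximum, i.e., when the Compton shift Δλ = λ_C(1 − cos θ) is maximum. This occurs at θ = 180° (backscattering), giving Δλ_max = 2λ_C = 4.8526 pm.

Initial wavelength: λ₀ = hc/E₀ = 2.7207 pm
Maximum final wavelength: λ'_max = λ₀ + 2λ_C = 2.7207 + 4.8526 = 7.5734 pm
Minimum final energy: E'_min = hc/λ'_max = 163.7109 keV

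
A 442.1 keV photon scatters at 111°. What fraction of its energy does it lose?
0.5403 (or 54.03%)

Calculate initial and final photon energies:

Initial: E₀ = 442.1 keV → λ₀ = 2.8044 pm
Compton shift: Δλ = 3.2958 pm
Final wavelength: λ' = 6.1003 pm
Final energy: E' = 203.2441 keV

Fractional energy loss:
(E₀ - E')/E₀ = (442.1000 - 203.2441)/442.1000
= 238.8559/442.1000
= 0.5403
= 54.03%

(Intermediate values are shown rounded; full precision is carried through to the final answer.)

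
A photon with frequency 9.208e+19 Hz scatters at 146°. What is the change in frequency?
5.311e+19 Hz (decrease)

Convert frequency to wavelength (c = 299792458 m/s):
λ₀ = c/f₀ = 299792458/9.208e+19 = 3.2557826e-12 m = 3.2558 pm

Calculate Compton shift:
Δλ = λ_C(1 - cos(146°)) = 4.4378 pm

Final wavelength:
λ' = λ₀ + Δλ = 3.2558 + 4.4378 = 7.6936 pm

Final frequency:
f' = c/λ' = 299792458/7.6935951e-12 = 3.8966498e+19 Hz

Frequency shift (decrease):
Δf = f₀ - f' = 9.208e+19 - 3.8966498e+19 = 5.311e+19 Hz

(Intermediate values are shown rounded; full precision is carried through to the final answer.)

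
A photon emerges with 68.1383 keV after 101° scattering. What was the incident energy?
81.0000 keV

Convert final energy to wavelength (hc ≈ 1239.842 keV·pm):
λ' = hc/E' = 1239.842 / 68.1383 = 18.1960 pm

Calculate the Compton shift:
Δλ = λ_C(1 - cos(101°))
Δλ = 2.4263 × (1 - cos(101°))
Δλ = 2.8893 pm

Initial wavelength:
λ = λ' - Δλ = 18.1960 - 2.8893 = 15.3067 pm

Initial energy:
E = hc/λ = 1239.842 / 15.3067 = 81.0000 keV

(Intermediate values are shown rounded; full precision is carried through to the final answer.)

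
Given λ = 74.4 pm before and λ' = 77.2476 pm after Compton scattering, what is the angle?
100.00°

First find the wavelength shift:
Δλ = λ' - λ = 77.2476 - 74.4 = 2.8476 pm

Using Δλ = λ_C(1 - cos θ), with λ_C = h/(m_e·c) ≈ 2.42631024 pm:
cos θ = 1 - Δλ/λ_C
cos θ = 1 - 2.8476/2.42631024
cos θ = -0.173634

θ = arccos(-0.173634)
θ = 100.00°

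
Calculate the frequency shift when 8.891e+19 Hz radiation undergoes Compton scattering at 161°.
5.186e+19 Hz (decrease)

Convert frequency to wavelength (c = 299792458 m/s):
λ₀ = c/f₀ = 299792458/8.891e+19 = 3.3718643e-12 m = 3.3719 pm

Calculate Compton shift:
Δλ = λ_C(1 - cos(161°)) = 4.7204 pm

Final wavelength:
λ' = λ₀ + Δλ = 3.3719 + 4.7204 = 8.0923 pm

Final frequency:
f' = c/λ' = 299792458/8.0922960e-12 = 3.7046650e+19 Hz

Frequency shift (decrease):
Δf = f₀ - f' = 8.891e+19 - 3.7046650e+19 = 5.186e+19 Hz

(Intermediate values are shown rounded; full precision is carried through to the final answer.)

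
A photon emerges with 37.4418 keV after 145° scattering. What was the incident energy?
43.2000 keV

Convert final energy to wavelength (hc ≈ 1239.842 keV·pm):
λ' = hc/E' = 1239.842 / 37.4418 = 33.1138 pm

Calculate the Compton shift:
Δλ = λ_C(1 - cos(145°))
Δλ = 2.4263 × (1 - cos(145°))
Δλ = 4.4138 pm

Initial wavelength:
λ = λ' - Δλ = 33.1138 - 4.4138 = 28.7000 pm

Initial energy:
E = hc/λ = 1239.842 / 28.7000 = 43.2000 keV

(Intermediate values are shown rounded; full precision is carried through to the final answer.)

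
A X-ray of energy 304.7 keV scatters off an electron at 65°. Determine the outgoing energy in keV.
226.6636 keV

First convert energy to wavelength:
λ = hc/E, with hc ≈ 1239.842 keV·pm (i.e. 1239.842 eV·nm)

For E = 304.7 keV = 304700 eV:
λ = 1239.842 keV·pm / 304.7 keV
λ = 4.0691 pm

Calculate the Compton shift:
Δλ = λ_C(1 - cos(65°)) = 2.4263 × 0.5774
Δλ = 1.4009 pm

Final wavelength:
λ' = 4.0691 + 1.4009 = 5.4700 pm

Final energy:
E' = hc/λ' = 1239.842 / 5.4700 = 226.6636 keV

(Intermediate values are shown rounded; full precision is carried through to the final answer.)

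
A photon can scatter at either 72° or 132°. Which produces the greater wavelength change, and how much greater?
132° produces the larger shift by a factor of 2.416

Calculate both shifts using Δλ = λ_C(1 - cos θ):

For θ₁ = 72°:
Δλ₁ = 2.4263 × (1 - cos(72°))
Δλ₁ = 2.4263 × 0.6910
Δλ₁ = 1.6765 pm

For θ₂ = 132°:
Δλ₂ = 2.4263 × (1 - cos(132°))
Δλ₂ = 2.4263 × 1.6691
Δλ₂ = 4.0498 pm

The 132° angle produces the larger shift.
Ratio: 4.0498/1.6765 = 2.416

(Intermediate values are shown rounded; full precision is carried through to the final answer.)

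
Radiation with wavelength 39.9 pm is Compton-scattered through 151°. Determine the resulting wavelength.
44.4484 pm

Using the Compton scattering formula:
λ' = λ + Δλ = λ + λ_C(1 - cos θ)

Given:
- Initial wavelength λ = 39.9 pm
- Scattering angle θ = 151°
- Compton wavelength λ_C ≈ 2.4263 pm

Calculate the shift:
Δλ = 2.4263 × (1 - cos(151°))
Δλ = 2.4263 × 1.8746
Δλ = 4.5484 pm

Final wavelength:
λ' = 39.9 + 4.5484 = 44.4484 pm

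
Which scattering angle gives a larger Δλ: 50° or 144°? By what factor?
144° produces the larger shift by a factor of 5.064

Calculate both shifts using Δλ = λ_C(1 - cos θ):

For θ₁ = 50°:
Δλ₁ = 2.4263 × (1 - cos(50°))
Δλ₁ = 2.4263 × 0.3572
Δλ₁ = 0.8667 pm

For θ₂ = 144°:
Δλ₂ = 2.4263 × (1 - cos(144°))
Δλ₂ = 2.4263 × 1.8090
Δλ₂ = 4.3892 pm

The 144° angle produces the larger shift.
Ratio: 4.3892/0.8667 = 5.064

(Intermediate values are shown rounded; full precision is carried through to the final answer.)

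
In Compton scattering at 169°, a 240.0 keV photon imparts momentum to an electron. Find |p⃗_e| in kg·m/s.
1.9389e-22 kg·m/s

The electron is initially at rest, so by conservation of momentum:
p⃗_e = p⃗₀ − p⃗'  (incident photon momentum minus scattered photon momentum)

Photon momentum magnitudes (p = h/λ = E/c):
λ₀ = hc/E₀ = 5.1660 pm → p₀ = h/λ₀ = 1.2826e-22 kg·m/s
Δλ = λ_C(1 − cos 169°) = 4.8080 pm
λ' = 9.9741 pm → p' = h/λ' = 6.6433e-23 kg·m/s

The scattered photon makes angle θ = 169° with the incident direction, so by the law of cosines:
|p⃗_e|² = p₀² + p'² − 2p₀p'cos θ
|p⃗_e|² = (1.2826e-22)² + (6.6433e-23)² − 2·1.2826e-22·6.6433e-23·cos(169°)
|p⃗_e| = 1.9389e-22 kg·m/s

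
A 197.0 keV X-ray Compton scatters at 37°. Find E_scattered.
182.8086 keV

First convert energy to wavelength:
λ = hc/E, with hc ≈ 1239.842 keV·pm (i.e. 1239.842 eV·nm)

For E = 197.0 keV = 197000 eV:
λ = 1239.842 keV·pm / 197.0 keV
λ = 6.2936 pm

Calculate the Compton shift:
Δλ = λ_C(1 - cos(37°)) = 2.4263 × 0.2014
Δλ = 0.4886 pm

Final wavelength:
λ' = 6.2936 + 0.4886 = 6.7822 pm

Final energy:
E' = hc/λ' = 1239.842 / 6.7822 = 182.8086 keV

(Intermediate values are shown rounded; full precision is carried through to the final answer.)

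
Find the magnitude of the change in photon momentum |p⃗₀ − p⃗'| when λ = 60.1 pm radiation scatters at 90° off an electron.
1.5292e-23 kg·m/s

Photon momentum magnitude is p = h/λ.

Initial momentum:
p₀ = h/λ = 6.6261e-34/6.0100e-11 = 1.1025e-23 kg·m/s

After scattering:
λ' = λ + Δλ = 60.1 + 2.4263 = 62.5263 pm
p' = h/λ' = 6.6261e-34/6.2526e-11 = 1.0597e-23 kg·m/s

Momentum is a vector; the scattered photon's direction makes angle θ = 90° with the incident direction. The magnitude of the vector change Δp⃗ = p⃗₀ − p⃗' is found from the law of cosines:
|Δp⃗|² = p₀² + p'² − 2p₀p'cos θ
|Δp⃗|² = (1.1025e-23)² + (1.0597e-23)² − 2·1.1025e-23·1.0597e-23·cos(90°)
|Δp⃗| = 1.5292e-23 kg·m/s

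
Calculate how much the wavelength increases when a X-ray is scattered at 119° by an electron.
3.6026 pm

Using the Compton scattering formula:
Δλ = λ_C(1 - cos θ)

where λ_C = h/(m_e·c) ≈ 2.4263 pm is the Compton wavelength of an electron.

For θ = 119°:
cos(119°) = -0.4848
1 - cos(119°) = 1.4848

Δλ = 2.4263 × 1.4848
Δλ = 3.6026 pm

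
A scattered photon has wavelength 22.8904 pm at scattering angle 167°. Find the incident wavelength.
18.1000 pm

From λ' = λ + Δλ, we have λ = λ' - Δλ

First calculate the Compton shift:
Δλ = λ_C(1 - cos θ)
Δλ = 2.4263 × (1 - cos(167°))
Δλ = 2.4263 × 1.9744
Δλ = 4.7904 pm

Initial wavelength:
λ = λ' - Δλ
λ = 22.8904 - 4.7904
λ = 18.1000 pm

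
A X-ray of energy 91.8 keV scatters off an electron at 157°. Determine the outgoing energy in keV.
68.2520 keV

First convert energy to wavelength:
λ = hc/E, with hc ≈ 1239.842 keV·pm (i.e. 1239.842 eV·nm)

For E = 91.8 keV = 91800 eV:
λ = 1239.842 keV·pm / 91.8 keV
λ = 13.5059 pm

Calculate the Compton shift:
Δλ = λ_C(1 - cos(157°)) = 2.4263 × 1.9205
Δλ = 4.6597 pm

Final wavelength:
λ' = 13.5059 + 4.6597 = 18.1656 pm

Final energy:
E' = hc/λ' = 1239.842 / 18.1656 = 68.2520 keV

(Intermediate values are shown rounded; full precision is carried through to the final answer.)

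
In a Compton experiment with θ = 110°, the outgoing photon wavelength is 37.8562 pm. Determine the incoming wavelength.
34.6000 pm

From λ' = λ + Δλ, we have λ = λ' - Δλ

First calculate the Compton shift:
Δλ = λ_C(1 - cos θ)
Δλ = 2.4263 × (1 - cos(110°))
Δλ = 2.4263 × 1.3420
Δλ = 3.2562 pm

Initial wavelength:
λ = λ' - Δλ
λ = 37.8562 - 3.2562
λ = 34.6000 pm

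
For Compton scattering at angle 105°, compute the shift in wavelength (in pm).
3.0543 pm

Using the Compton scattering formula:
Δλ = λ_C(1 - cos θ)

where λ_C = h/(m_e·c) ≈ 2.4263 pm is the Compton wavelength of an electron.

For θ = 105°:
cos(105°) = -0.2588
1 - cos(105°) = 1.2588

Δλ = 2.4263 × 1.2588
Δλ = 3.0543 pm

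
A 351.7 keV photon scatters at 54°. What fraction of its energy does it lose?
0.2210 (or 22.10%)

Calculate initial and final photon energies:

Initial: E₀ = 351.7 keV → λ₀ = 3.5253 pm
Compton shift: Δλ = 1.0002 pm
Final wavelength: λ' = 4.5254 pm
Final energy: E' = 273.9714 keV

Fractional energy loss:
(E₀ - E')/E₀ = (351.7000 - 273.9714)/351.7000
= 77.7286/351.7000
= 0.2210
= 22.10%

(Intermediate values are shown rounded; full precision is carried through to the final answer.)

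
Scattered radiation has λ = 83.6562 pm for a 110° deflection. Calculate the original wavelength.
80.4000 pm

From λ' = λ + Δλ, we have λ = λ' - Δλ

First calculate the Compton shift:
Δλ = λ_C(1 - cos θ)
Δλ = 2.4263 × (1 - cos(110°))
Δλ = 2.4263 × 1.3420
Δλ = 3.2562 pm

Initial wavelength:
λ = λ' - Δλ
λ = 83.6562 - 3.2562
λ = 80.4000 pm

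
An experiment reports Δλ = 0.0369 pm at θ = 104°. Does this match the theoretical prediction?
No, inconsistent

Calculate the expected shift for θ = 104°:

Δλ_expected = λ_C(1 - cos(104°))
Δλ_expected = 2.4263 × (1 - cos(104°))
Δλ_expected = 2.4263 × 1.2419
Δλ_expected = 3.0133 pm

Given shift: 0.0369 pm
Expected shift: 3.0133 pm
Difference: 2.9764 pm

The values do not match. The given shift corresponds to θ ≈ 10.0°, not 104°.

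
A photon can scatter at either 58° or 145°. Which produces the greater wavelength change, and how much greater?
145° produces the larger shift by a factor of 3.870

Calculate both shifts using Δλ = λ_C(1 - cos θ):

For θ₁ = 58°:
Δλ₁ = 2.4263 × (1 - cos(58°))
Δλ₁ = 2.4263 × 0.4701
Δλ₁ = 1.1406 pm

For θ₂ = 145°:
Δλ₂ = 2.4263 × (1 - cos(145°))
Δλ₂ = 2.4263 × 1.8192
Δλ₂ = 4.4138 pm

The 145° angle produces the larger shift.
Ratio: 4.4138/1.1406 = 3.870

(Intermediate values are shown rounded; full precision is carried through to the final answer.)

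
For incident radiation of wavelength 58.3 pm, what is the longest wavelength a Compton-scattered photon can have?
63.1526 pm (at θ = 180°)

The Compton shift is Δλ = λ_C(1 − cos θ).

Since cos θ ranges from −1 to 1, the factor (1 − cos θ) ranges from 0 to 2; the maximum shift occurs at θ = 180° (backscattering):
Δλ_max = 2λ_C = 2 × 2.4263 pm = 4.8526 pm

Maximum scattered wavelength:
λ'_max = λ₀ + Δλ_max = 58.3 + 4.8526 = 63.1526 pm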